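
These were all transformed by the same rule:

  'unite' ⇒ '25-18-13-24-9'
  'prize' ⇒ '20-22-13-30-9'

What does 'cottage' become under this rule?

u is letter #21 and maps to 25: an offset of 4. Letters become their 1-based position plus 4 (so a→5, b→6, …).
On cottage: c=3→7, o=15→19, t=20→24, t=20→24, a=1→5, g=7→11, e=5→9.

7-19-24-24-5-11-9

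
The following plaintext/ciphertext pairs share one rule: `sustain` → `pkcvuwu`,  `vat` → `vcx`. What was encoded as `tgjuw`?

The word is reversed, then every letter is shifted forward by 2.
Reversing it on tgjuw: shift back: t−2=r, g−2=e, j−2=h, u−2=s, w−2=u → rehsu; then reverse → usher.

usher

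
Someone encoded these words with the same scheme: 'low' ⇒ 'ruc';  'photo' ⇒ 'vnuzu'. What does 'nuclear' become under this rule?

Compare letters: l→r is +6, o→u is +6, w→c is +6 — a constant shift. This is a Caesar cipher with shift 6.
On nuclear: n+6=t, u+6=a, c+6=i, l+6=r, e+6=k, a+6=g, r+6=x.

tairkgx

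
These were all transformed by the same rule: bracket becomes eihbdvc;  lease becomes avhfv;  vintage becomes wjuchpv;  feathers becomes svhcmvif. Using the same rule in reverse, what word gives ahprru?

b(1)→e(4) and r(17)→i(8) fit y≡23x+7 (mod 26); the inverse of 23 mod 26 is 17. Each letter's alphabet position (a=0..z=25) is mapped through 23·x+7 mod 26 — an affine cipher.
Reversing it on ahprru: a(0)→17·(0−7)≡11=l; h(7)→17·(7−7)≡0=a; p(15)→17·(15−7)≡6=g; r(17)→17·(17−7)≡14=o; r(17)→17·(17−7)≡14=o; u(20)→17·(20−7)≡13=n (all mod 26).

lagoon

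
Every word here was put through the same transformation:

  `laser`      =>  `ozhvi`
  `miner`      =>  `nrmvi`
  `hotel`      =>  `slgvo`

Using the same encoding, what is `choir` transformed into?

Each pair mirrors across the alphabet (l↔o, a↔z, s↔h): positions sum to 25. This is the alphabet-reversal cipher (Atbash): a becomes z, b becomes y, etc.
On choir: c↔x, h↔s, o↔l, i↔r, r↔i.

xslri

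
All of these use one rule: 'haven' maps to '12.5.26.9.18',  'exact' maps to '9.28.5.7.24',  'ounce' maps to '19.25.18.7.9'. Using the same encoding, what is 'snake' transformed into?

23.18.5.15.9

The number is (letter's place in the alphabet, a=1) + 4.
On snake: s=19→23, n=14→18, a=1→5, k=11→15, e=5→9.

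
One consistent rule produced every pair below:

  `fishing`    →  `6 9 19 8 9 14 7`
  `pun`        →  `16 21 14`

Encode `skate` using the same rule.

f is letter #6 and maps to 6: an offset of 0. Letters become their 1-indexed alphabet positions: a=1 … z=26.
On skate: s=19→19, k=11→11, a=1→1, t=20→20, e=5→5.

19 11 1 20 5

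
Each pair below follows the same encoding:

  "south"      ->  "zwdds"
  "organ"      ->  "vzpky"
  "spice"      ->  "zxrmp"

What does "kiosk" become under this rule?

rqxcv

In south: s→z is +7, o→w is +8, u→d is +9, t→d is +10 — the shift increases by 1 each position. Each letter shifts forward by (position + 7), i.e. 7, 8, 9, … — the shift grows by one for each successive letter.
Applying it to kiosk: k+7=r, i+8=q, o+9=x, s+10=c, k+11=v.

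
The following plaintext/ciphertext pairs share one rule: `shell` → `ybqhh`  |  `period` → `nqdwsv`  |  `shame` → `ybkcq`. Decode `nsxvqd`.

ponder

s(18)→y(24) and h(7)→b(1) fit y≡21x+10 (mod 26); the inverse of 21 mod 26 is 5. This is an affine cipher: with a=0,…,z=25, each position x becomes (21x+10) mod 26.
Undoing it on nsxvqd: n(13)→5·(13−10)≡15=p; s(18)→5·(18−10)≡14=o; x(23)→5·(23−10)≡13=n; v(21)→5·(21−10)≡3=d; q(16)→5·(16−10)≡4=e; d(3)→5·(3−10)≡17=r (all mod 26).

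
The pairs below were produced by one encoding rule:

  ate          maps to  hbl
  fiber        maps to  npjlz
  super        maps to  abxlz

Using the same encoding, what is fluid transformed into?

Two shifts are in play — +7 for a/e/i/o/u, +8 for every other letter.
For fluid: f(cons)+8=n, l(cons)+8=t, u(vowel)+7=b, i(vowel)+7=p, d(cons)+8=l.

ntbpl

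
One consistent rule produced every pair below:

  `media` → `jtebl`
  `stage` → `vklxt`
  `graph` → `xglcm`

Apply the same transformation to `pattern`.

clkktgy

This is an affine cipher: with a=0,…,z=25, each position x becomes (15x+11) mod 26.
For pattern: p(15)→15·15+11≡2=c; a(0)→15·0+11≡11=l; t(19)→15·19+11≡10=k; t(19)→15·19+11≡10=k; e(4)→15·4+11≡19=t; r(17)→15·17+11≡6=g; n(13)→15·13+11≡24=y (all mod 26).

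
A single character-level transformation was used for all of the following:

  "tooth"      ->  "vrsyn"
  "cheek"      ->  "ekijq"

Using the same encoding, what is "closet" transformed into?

In tooth: t→v is +2, o→r is +3, o→s is +4, t→y is +5 — the shift increases by 1 each position. Each letter shifts forward by (position + 2), i.e. 2, 3, 4, … — the shift grows by one for each successive letter.
For closet: c+2=e, l+3=o, o+4=s, s+5=x, e+6=k, t+7=a.

eosxka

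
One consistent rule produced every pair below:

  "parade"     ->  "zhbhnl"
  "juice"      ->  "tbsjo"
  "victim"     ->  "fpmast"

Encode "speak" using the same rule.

A repeating key of period 2 is used — shifts +10, +7 over and over.
On speak: s+10=c, p+7=w, e+10=o, a+7=h, k+10=u.

cwohu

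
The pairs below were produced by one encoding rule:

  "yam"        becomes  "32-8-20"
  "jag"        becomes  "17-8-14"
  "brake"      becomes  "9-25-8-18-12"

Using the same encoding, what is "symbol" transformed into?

26-32-20-9-22-19

y is letter #25 and maps to 32: an offset of 7. The number is (letter's place in the alphabet, a=1) + 7.
Applying it to symbol: s=19→26, y=25→32, m=13→20, b=2→9, o=15→22, l=12→19.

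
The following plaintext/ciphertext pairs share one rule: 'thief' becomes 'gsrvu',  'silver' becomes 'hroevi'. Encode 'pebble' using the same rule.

Each pair mirrors across the alphabet (t↔g, h↔s, i↔r): positions sum to 25. This is the alphabet-reversal cipher (Atbash): a becomes z, b becomes y, etc.
For pebble: p↔k, e↔v, b↔y, b↔y, l↔o, e↔v.

kvyyov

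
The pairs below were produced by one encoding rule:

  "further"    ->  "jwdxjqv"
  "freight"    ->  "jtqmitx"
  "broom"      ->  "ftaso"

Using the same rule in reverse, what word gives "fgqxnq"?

beetle

Shifts by position in further: pos 0: f→j (+4), pos 1: u→w (+2), pos 2: r→d (+12), pos 3: t→x (+4), pos 4: h→j (+2), pos 5: e→q (+12) — repeating every 3. The shifts repeat in a cycle of length 3: positions 0,1,… shift by +4, +2, +12, then the pattern repeats.
Reversing it on fgqxnq: f−4=b, g−2=e, q−12=e, x−4=t, n−2=l, q−12=e.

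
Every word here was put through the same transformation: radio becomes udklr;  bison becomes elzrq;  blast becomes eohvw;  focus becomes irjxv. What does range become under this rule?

Shifts by position in radio: pos 0: r→u (+3), pos 1: a→d (+3), pos 2: d→k (+7), pos 3: i→l (+3), pos 4: o→r (+3) — repeating every 3. A repeating key of period 3 is used — shifts +3, +3, +7 over and over.
Applying it to range: r+3=u, a+3=d, n+7=u, g+3=j, e+3=h.

udujh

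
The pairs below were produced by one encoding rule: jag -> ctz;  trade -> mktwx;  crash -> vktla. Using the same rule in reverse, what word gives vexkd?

clerk

Compare letters: j→c is +19, a→t is +19, g→z is +19 — a constant shift. Every letter moves 19 places later in the alphabet, wrapping around z→a.
Undoing it on vexkd: v−19=c, e−19=l, x−19=e, k−19=r, d−19=k.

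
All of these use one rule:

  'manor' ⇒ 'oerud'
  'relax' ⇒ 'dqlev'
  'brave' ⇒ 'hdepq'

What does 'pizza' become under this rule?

m(12)→o(14) and a(0)→e(4) fit y≡3x+4 (mod 26); the inverse of 3 mod 26 is 9. Treating letters as 0–25, the rule is x ↦ 3x + 4 (mod 26).
On pizza: p(15)→3·15+4≡23=x; i(8)→3·8+4≡2=c; z(25)→3·25+4≡1=b; z(25)→3·25+4≡1=b; a(0)→3·0+4≡4=e (all mod 26).

xcbbe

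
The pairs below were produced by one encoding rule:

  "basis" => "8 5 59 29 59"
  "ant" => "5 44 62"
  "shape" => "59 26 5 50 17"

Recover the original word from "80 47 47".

b(#2)→8 and a(#1)→5: differences scale by 3, so n = 3·pos + 2. The formula is n = 3×(alphabet index, a=1) + 2.
Reversing it on 80 47 47: 80→(80−2)÷3=26=z, 47→(47−2)÷3=15=o, 47→(47−2)÷3=15=o.

zoo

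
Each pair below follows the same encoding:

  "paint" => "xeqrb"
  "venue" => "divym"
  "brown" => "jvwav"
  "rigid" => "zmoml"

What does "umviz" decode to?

miner

Shifts by position in paint: pos 0: p→x (+8), pos 1: a→e (+4), pos 2: i→q (+8), pos 3: n→r (+4) — repeating every 2. A repeating key of period 2 is used — shifts +8, +4 over and over.
Decoding umviz: u−8=m, m−4=i, v−8=n, i−4=e, z−8=r.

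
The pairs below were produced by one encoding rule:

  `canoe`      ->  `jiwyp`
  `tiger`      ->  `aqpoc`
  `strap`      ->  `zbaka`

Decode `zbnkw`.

steal

In canoe: c→j is +7, a→i is +8, n→w is +9, o→y is +10 — the shift increases by 1 each position. Each letter shifts forward by (position + 7), i.e. 7, 8, 9, … — the shift grows by one for each successive letter.
Reversing it on zbnkw: z−7=s, b−8=t, n−9=e, k−10=a, w−11=l.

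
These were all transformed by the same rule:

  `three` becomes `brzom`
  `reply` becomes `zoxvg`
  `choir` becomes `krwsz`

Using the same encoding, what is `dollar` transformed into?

lytvib

Shifts by position in three: pos 0: t→b (+8), pos 1: h→r (+10), pos 2: r→z (+8), pos 3: e→o (+10) — repeating every 2. The shifts repeat in a cycle of length 2: positions 0,1,… shift by +8, +10, then the pattern repeats.
Applying it to dollar: d+8=l, o+10=y, l+8=t, l+10=v, a+8=i, r+10=b.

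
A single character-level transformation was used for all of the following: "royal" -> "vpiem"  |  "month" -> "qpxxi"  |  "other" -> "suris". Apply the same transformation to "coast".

Shifts by position in royal: pos 0: r→v (+4), pos 1: o→p (+1), pos 2: y→i (+10), pos 3: a→e (+4), pos 4: l→m (+1) — repeating every 3. The shifts repeat in a cycle of length 3: positions 0,1,… shift by +4, +1, +10, then the pattern repeats.
For coast: c+4=g, o+1=p, a+10=k, s+4=w, t+1=u.

gpkwu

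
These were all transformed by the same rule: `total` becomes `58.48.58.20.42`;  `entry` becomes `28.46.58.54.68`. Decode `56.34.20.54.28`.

The formula is n = 2×(alphabet index, a=1) + 18.
Decoding 56.34.20.54.28: 56→(56−18)÷2=19=s, 34→(34−18)÷2=8=h, 20→(20−18)÷2=1=a, 54→(54−18)÷2=18=r, 28→(28−18)÷2=5=e.

share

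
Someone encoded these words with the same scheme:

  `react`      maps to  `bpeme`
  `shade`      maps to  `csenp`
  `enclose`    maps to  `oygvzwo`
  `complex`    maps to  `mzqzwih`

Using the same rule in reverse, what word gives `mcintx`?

Shifts by position in react: pos 0: r→b (+10), pos 1: e→p (+11), pos 2: a→e (+4), pos 3: c→m (+10), pos 4: t→e (+11) — repeating every 3. A repeating key of period 3 is used — shifts +10, +11, +4 over and over.
Undoing it on mcintx: m−10=c, c−11=r, i−4=e, n−10=d, t−11=i, x−4=t.

credit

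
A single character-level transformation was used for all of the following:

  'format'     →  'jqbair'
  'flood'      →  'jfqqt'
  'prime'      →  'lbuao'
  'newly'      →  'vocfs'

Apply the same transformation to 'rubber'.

Each letter's alphabet position (a=0..z=25) is mapped through 21·x+8 mod 26 — an affine cipher.
On rubber: r(17)→21·17+8≡1=b; u(20)→21·20+8≡12=m; b(1)→21·1+8≡3=d; b(1)→21·1+8≡3=d; e(4)→21·4+8≡14=o; r(17)→21·17+8≡1=b (all mod 26).

bmddob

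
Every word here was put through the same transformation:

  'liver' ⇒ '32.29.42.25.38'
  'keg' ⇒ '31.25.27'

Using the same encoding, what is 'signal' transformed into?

39.29.27.34.21.32

l is letter #12 and maps to 32: an offset of 20. Letters become their 1-based position plus 20 (so a→21, b→22, …).
On signal: s=19→39, i=9→29, g=7→27, n=14→34, a=1→21, l=12→32.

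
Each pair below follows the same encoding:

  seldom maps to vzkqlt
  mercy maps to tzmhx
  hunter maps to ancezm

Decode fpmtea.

s(18)→v(21) and e(4)→z(25) fit y≡9x+15 (mod 26); the inverse of 9 mod 26 is 3. Each letter's alphabet position (a=0..z=25) is mapped through 9·x+15 mod 26 — an affine cipher.
Reversing it on fpmtea: f(5)→3·(5−15)≡22=w; p(15)→3·(15−15)≡0=a; m(12)→3·(12−15)≡17=r; t(19)→3·(19−15)≡12=m; e(4)→3·(4−15)≡19=t; a(0)→3·(0−15)≡7=h (all mod 26).

warmth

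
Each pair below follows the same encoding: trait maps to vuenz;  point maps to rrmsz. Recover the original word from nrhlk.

In trait: t→v is +2, r→u is +3, a→e is +4, i→n is +5 — the shift increases by 1 each position. Letter i (0-indexed) is shifted by i+2, so successive shifts are 2, 3, 4, ….
Decoding nrhlk: n−2=l, r−3=o, h−4=d, l−5=g, k−6=e.

lodge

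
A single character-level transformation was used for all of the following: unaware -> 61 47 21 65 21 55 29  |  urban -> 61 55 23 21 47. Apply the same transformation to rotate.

u(#21)→61 and n(#14)→47: differences scale by 2, so n = 2·pos + 19. With a=1..z=26, the number is 2·pos + 19.
For rotate: r=18→55, o=15→49, t=20→59, a=1→21, t=20→59, e=5→29.

55 49 59 21 59 29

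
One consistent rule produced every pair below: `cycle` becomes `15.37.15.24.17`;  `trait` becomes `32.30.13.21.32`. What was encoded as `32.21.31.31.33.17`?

tissue

Letters become their 1-based position plus 12 (so a→13, b→14, …).
Decoding 32.21.31.31.33.17: 32→(32−12)÷1=20=t, 21→(21−12)÷1=9=i, 31→(31−12)÷1=19=s, 31→(31−12)÷1=19=s, 33→(33−12)÷1=21=u, 17→(17−12)÷1=5=e.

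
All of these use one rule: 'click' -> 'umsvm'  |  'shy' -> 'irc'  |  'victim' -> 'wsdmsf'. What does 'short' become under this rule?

dbyrc

Two steps: reverse the string, then apply a Caesar shift of +10.
Applying it to short: reverse → trohs; then shift: t+10=d, r+10=b, o+10=y, h+10=r, s+10=c.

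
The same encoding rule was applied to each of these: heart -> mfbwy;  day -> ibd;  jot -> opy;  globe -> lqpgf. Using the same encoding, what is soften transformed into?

xpkyfs

Vowels shift forward by 1 and consonants shift forward by 5.
On soften: s(cons)+5=x, o(vowel)+1=p, f(cons)+5=k, t(cons)+5=y, e(vowel)+1=f, n(cons)+5=s.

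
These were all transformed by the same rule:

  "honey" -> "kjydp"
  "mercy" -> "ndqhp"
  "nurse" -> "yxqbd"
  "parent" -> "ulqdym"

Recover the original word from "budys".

spend

h(7)→k(10) and o(14)→j(9) fit y≡11x+11 (mod 26); the inverse of 11 mod 26 is 19. Each letter's alphabet position (a=0..z=25) is mapped through 11·x+11 mod 26 — an affine cipher.
Reversing it on budys: b(1)→19·(1−11)≡18=s; u(20)→19·(20−11)≡15=p; d(3)→19·(3−11)≡4=e; y(24)→19·(24−11)≡13=n; s(18)→19·(18−11)≡3=d (all mod 26).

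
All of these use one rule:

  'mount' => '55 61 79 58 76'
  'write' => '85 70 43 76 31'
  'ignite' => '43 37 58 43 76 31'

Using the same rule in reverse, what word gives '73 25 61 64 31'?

scope

m(#13)→55 and o(#15)→61: differences scale by 3, so n = 3·pos + 16. Each letter becomes 3×(its alphabet position, a=1..z=26) + 16.
Undoing it on 73 25 61 64 31: 73→(73−16)÷3=19=s, 25→(25−16)÷3=3=c, 61→(61−16)÷3=15=o, 64→(64−16)÷3=16=p, 31→(31−16)÷3=5=e.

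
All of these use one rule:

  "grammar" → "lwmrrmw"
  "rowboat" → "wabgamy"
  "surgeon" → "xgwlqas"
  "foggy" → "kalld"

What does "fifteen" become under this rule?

Vowels shift forward by 12 and consonants shift forward by 5.
For fifteen: f(cons)+5=k, i(vowel)+12=u, f(cons)+5=k, t(cons)+5=y, e(vowel)+12=q, e(vowel)+12=q, n(cons)+5=s.

kukyqqs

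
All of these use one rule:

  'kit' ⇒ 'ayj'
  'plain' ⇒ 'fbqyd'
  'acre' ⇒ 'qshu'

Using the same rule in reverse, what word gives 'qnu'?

axe

Compare letters: k→a is +16, i→y is +16, t→j is +16 — a constant shift. It's a constant shift of +16 (ROT16).
Decoding qnu: q−16=a, n−16=x, u−16=e.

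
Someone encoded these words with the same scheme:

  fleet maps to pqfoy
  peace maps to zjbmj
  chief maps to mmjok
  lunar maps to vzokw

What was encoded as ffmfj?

Shifts by position in fleet: pos 0: f→p (+10), pos 1: l→q (+5), pos 2: e→f (+1), pos 3: e→o (+10), pos 4: t→y (+5) — repeating every 3. A repeating key of period 3 is used — shifts +10, +5, +1 over and over.
Undoing it on ffmfj: f−10=v, f−5=a, m−1=l, f−10=v, j−5=e.

valve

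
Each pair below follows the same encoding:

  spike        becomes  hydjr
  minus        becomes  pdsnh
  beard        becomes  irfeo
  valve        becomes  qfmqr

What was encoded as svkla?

s(18)→h(7) and p(15)→y(24) fit y≡3x+5 (mod 26); the inverse of 3 mod 26 is 9. Each letter's alphabet position (a=0..z=25) is mapped through 3·x+5 mod 26 — an affine cipher.
Undoing it on svkla: s(18)→9·(18−5)≡13=n; v(21)→9·(21−5)≡14=o; k(10)→9·(10−5)≡19=t; l(11)→9·(11−5)≡2=c; a(0)→9·(0−5)≡7=h (all mod 26).

notch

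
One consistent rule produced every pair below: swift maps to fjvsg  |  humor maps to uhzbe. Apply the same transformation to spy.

fcl

It's a constant shift of +13 (ROT13).
Applying it to spy: s+13=f, p+13=c, y+13=l.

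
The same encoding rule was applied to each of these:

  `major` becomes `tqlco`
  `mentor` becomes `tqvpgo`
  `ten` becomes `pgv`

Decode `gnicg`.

The word is reversed, then every letter is shifted forward by 2.
Reversing it on gnicg: shift back: g−2=e, n−2=l, i−2=g, c−2=a, g−2=e → elgae; then reverse → eagle.

eagle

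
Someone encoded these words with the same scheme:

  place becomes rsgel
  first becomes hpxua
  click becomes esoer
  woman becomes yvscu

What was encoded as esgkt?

The shifts repeat in a cycle of length 3: positions 0,1,… shift by +2, +7, +6, then the pattern repeats.
Reversing it on esgkt: e−2=c, s−7=l, g−6=a, k−2=i, t−7=m.

claim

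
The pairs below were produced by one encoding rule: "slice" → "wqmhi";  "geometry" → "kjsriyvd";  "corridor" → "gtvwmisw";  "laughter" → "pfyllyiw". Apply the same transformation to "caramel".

gfvfqjp

A repeating key of period 2 is used — shifts +4, +5 over and over.
On caramel: c+4=g, a+5=f, r+4=v, a+5=f, m+4=q, e+5=j, l+4=p.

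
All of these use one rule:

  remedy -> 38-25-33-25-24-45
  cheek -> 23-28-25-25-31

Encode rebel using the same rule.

38-25-22-25-32

r is letter #18 and maps to 38: an offset of 20. Letters become their 1-based position plus 20 (so a→21, b→22, …).
On rebel: r=18→38, e=5→25, b=2→22, e=5→25, l=12→32.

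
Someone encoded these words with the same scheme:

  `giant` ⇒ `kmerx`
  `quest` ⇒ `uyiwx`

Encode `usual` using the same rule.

Compare letters: g→k is +4, i→m is +4, a→e is +4 — a constant shift. It's a constant shift of +4 (ROT4).
On usual: u+4=y, s+4=w, u+4=y, a+4=e, l+4=p.

ywyep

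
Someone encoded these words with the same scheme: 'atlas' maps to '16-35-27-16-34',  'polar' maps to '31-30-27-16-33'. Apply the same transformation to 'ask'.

Letters become their 1-based position plus 15 (so a→16, b→17, …).
Applying it to ask: a=1→16, s=19→34, k=11→26.

16-34-26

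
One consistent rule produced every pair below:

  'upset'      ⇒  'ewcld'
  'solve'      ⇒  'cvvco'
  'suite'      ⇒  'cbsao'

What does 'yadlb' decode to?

Shifts by position in upset: pos 0: u→e (+10), pos 1: p→w (+7), pos 2: s→c (+10), pos 3: e→l (+7) — repeating every 2. It's a Vigenère-style cipher with numeric key [10,7]: position i shifts by key[i mod 2].
Reversing it on yadlb: y−10=o, a−7=t, d−10=t, l−7=e, b−10=r.

otter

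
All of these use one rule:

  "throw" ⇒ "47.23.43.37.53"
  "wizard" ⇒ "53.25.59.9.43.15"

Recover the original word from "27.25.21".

The formula is n = 2×(alphabet index, a=1) + 7.
Reversing it on 27.25.21: 27→(27−7)÷2=10=j, 25→(25−7)÷2=9=i, 21→(21−7)÷2=7=g.

jig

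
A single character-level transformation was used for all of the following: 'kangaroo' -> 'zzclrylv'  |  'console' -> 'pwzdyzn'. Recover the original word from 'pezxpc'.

remote

The output letters match the input read backwards, each shifted +11: kangaroo reversed is ooragnak. Two steps: reverse the string, then apply a Caesar shift of +11.
Undoing it on pezxpc: shift back: p−11=e, e−11=t, z−11=o, x−11=m, p−11=e, c−11=r → etomer; then reverse → remote.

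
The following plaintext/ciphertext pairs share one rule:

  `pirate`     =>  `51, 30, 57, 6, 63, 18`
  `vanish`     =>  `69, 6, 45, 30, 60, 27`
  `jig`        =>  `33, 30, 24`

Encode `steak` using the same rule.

p(#16)→51 and i(#9)→30: differences scale by 3, so n = 3·pos + 3. The formula is n = 3×(alphabet index, a=1) + 3.
Applying it to steak: s=19→60, t=20→63, e=5→18, a=1→6, k=11→36.

60, 63, 18, 6, 36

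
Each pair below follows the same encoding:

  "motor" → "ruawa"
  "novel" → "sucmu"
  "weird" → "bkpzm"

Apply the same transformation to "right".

In motor: m→r is +5, o→u is +6, t→a is +7, o→w is +8 — the shift increases by 1 each position. Letter i (0-indexed) is shifted by i+5, so successive shifts are 5, 6, 7, ….
For right: r+5=w, i+6=o, g+7=n, h+8=p, t+9=c.

wonpc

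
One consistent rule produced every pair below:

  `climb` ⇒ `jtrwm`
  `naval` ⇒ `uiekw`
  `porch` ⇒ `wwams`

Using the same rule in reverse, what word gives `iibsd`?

In climb: c→j is +7, l→t is +8, i→r is +9, m→w is +10 — the shift increases by 1 each position. The shift increases by 1 at each position, starting from +7: 7, 8, 9, ….
Undoing it on iibsd: i−7=b, i−8=a, b−9=s, s−10=i, d−11=s.

basis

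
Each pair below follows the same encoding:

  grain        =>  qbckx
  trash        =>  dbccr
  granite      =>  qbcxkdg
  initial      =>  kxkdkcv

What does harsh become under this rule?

The shift depends on letter class: consonant g→q is +10, but vowel a→c is +2. Two shifts are in play — +2 for a/e/i/o/u, +10 for every other letter.
On harsh: h(cons)+10=r, a(vowel)+2=c, r(cons)+10=b, s(cons)+10=c, h(cons)+10=r.

rcbcr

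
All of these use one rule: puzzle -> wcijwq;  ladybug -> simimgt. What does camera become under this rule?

In puzzle: p→w is +7, u→c is +8, z→i is +9, z→j is +10 — the shift increases by 1 each position. Letter i (0-indexed) is shifted by i+7, so successive shifts are 7, 8, 9, ….
Applying it to camera: c+7=j, a+8=i, m+9=v, e+10=o, r+11=c, a+12=m.

jivocm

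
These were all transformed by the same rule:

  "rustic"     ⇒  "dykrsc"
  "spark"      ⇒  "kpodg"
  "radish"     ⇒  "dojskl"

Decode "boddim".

r(17)→d(3) and u(20)→y(24) fit y≡7x+14 (mod 26); the inverse of 7 mod 26 is 15. Treating letters as 0–25, the rule is x ↦ 7x + 14 (mod 26).
Decoding boddim: b(1)→15·(1−14)≡13=n; o(14)→15·(14−14)≡0=a; d(3)→15·(3−14)≡17=r; d(3)→15·(3−14)≡17=r; i(8)→15·(8−14)≡14=o; m(12)→15·(12−14)≡22=w (all mod 26).

narrow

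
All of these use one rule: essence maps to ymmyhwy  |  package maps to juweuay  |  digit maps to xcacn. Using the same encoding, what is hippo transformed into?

bcjji

Compare letters: e→y is +20, s→m is +20, s→m is +20 — a constant shift. It's a constant shift of +20 (ROT20).
Applying it to hippo: h+20=b, i+20=c, p+20=j, p+20=j, o+20=i.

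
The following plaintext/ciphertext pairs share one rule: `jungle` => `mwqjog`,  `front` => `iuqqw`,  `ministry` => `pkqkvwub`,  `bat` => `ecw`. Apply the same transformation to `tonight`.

Vowels shift forward by 2 and consonants shift forward by 3.
On tonight: t(cons)+3=w, o(vowel)+2=q, n(cons)+3=q, i(vowel)+2=k, g(cons)+3=j, h(cons)+3=k, t(cons)+3=w.

wqqkjkw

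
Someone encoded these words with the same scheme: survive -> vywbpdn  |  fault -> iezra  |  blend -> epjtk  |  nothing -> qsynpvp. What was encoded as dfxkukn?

absence

In survive: s→v is +3, u→y is +4, r→w is +5, v→b is +6 — the shift increases by 1 each position. Each letter shifts forward by (position + 3), i.e. 3, 4, 5, … — the shift grows by one for each successive letter.
Undoing it on dfxkukn: d−3=a, f−4=b, x−5=s, k−6=e, u−7=n, k−8=c, n−9=e.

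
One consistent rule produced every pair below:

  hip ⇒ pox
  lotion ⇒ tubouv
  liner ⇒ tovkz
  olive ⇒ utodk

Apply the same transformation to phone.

xpuvk

The shift depends on letter class: consonant h→p is +8, but vowel i→o is +6. Two shifts are in play — +6 for a/e/i/o/u, +8 for every other letter.
On phone: p(cons)+8=x, h(cons)+8=p, o(vowel)+6=u, n(cons)+8=v, e(vowel)+6=k.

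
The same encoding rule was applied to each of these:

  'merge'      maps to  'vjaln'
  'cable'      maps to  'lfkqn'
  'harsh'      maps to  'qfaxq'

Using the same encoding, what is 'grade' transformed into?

A repeating key of period 2 is used — shifts +9, +5 over and over.
On grade: g+9=p, r+5=w, a+9=j, d+5=i, e+9=n.

pwjin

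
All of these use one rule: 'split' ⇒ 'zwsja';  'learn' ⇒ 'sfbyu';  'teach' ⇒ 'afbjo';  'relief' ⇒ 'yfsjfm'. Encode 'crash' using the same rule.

jybzo

The shift depends on letter class: consonant s→z is +7, but vowel i→j is +1. Two shifts are in play — +1 for a/e/i/o/u, +7 for every other letter.
For crash: c(cons)+7=j, r(cons)+7=y, a(vowel)+1=b, s(cons)+7=z, h(cons)+7=o.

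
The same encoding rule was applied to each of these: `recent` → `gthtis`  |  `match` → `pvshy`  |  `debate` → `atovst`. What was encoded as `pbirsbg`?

Treating letters as 0–25, the rule is x ↦ 19x + 21 (mod 26).
Reversing it on pbirsbg: p(15)→11·(15−21)≡12=m; b(1)→11·(1−21)≡14=o; i(8)→11·(8−21)≡13=n; r(17)→11·(17−21)≡8=i; s(18)→11·(18−21)≡19=t; b(1)→11·(1−21)≡14=o; g(6)→11·(6−21)≡17=r (all mod 26).

monitor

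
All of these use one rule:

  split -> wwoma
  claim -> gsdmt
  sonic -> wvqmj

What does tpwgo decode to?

pitch

The shifts repeat in a cycle of length 3: positions 0,1,… shift by +4, +7, +3, then the pattern repeats.
Reversing it on tpwgo: t−4=p, p−7=i, w−3=t, g−4=c, o−7=h.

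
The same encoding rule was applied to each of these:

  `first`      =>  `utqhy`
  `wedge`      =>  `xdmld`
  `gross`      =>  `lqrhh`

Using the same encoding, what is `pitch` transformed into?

f(5)→u(20) and i(8)→t(19) fit y≡17x+13 (mod 26); the inverse of 17 mod 26 is 23. This is an affine cipher: with a=0,…,z=25, each position x becomes (17x+13) mod 26.
On pitch: p(15)→17·15+13≡8=i; i(8)→17·8+13≡19=t; t(19)→17·19+13≡24=y; c(2)→17·2+13≡21=v; h(7)→17·7+13≡2=c (all mod 26).

ityvc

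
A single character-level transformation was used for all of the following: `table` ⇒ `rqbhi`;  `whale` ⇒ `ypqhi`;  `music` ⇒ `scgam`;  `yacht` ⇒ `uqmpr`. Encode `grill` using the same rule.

t(19)→r(17) and a(0)→q(16) fit y≡11x+16 (mod 26); the inverse of 11 mod 26 is 19. This is an affine cipher: with a=0,…,z=25, each position x becomes (11x+16) mod 26.
On grill: g(6)→11·6+16≡4=e; r(17)→11·17+16≡21=v; i(8)→11·8+16≡0=a; l(11)→11·11+16≡7=h; l(11)→11·11+16≡7=h (all mod 26).

evahh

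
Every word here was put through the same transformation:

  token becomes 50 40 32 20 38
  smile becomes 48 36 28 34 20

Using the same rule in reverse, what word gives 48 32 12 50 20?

With a=1..z=26, the number is 2·pos + 10.
Undoing it on 48 32 12 50 20: 48→(48−10)÷2=19=s, 32→(32−10)÷2=11=k, 12→(12−10)÷2=1=a, 50→(50−10)÷2=20=t, 20→(20−10)÷2=5=e.

skate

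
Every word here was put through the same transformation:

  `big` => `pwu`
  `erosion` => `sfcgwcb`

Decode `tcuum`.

foggy

It's a constant shift of +14 (ROT14).
Reversing it on tcuum: t−14=f, c−14=o, u−14=g, u−14=g, m−14=y.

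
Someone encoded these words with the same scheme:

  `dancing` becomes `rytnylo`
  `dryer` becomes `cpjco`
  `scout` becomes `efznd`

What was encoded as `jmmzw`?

lobby

The output letters match the input read backwards, each shifted +11: dancing reversed is gnicnad. Two steps: reverse the string, then apply a Caesar shift of +11.
Undoing it on jmmzw: shift back: j−11=y, m−11=b, m−11=b, z−11=o, w−11=l → ybbol; then reverse → lobby.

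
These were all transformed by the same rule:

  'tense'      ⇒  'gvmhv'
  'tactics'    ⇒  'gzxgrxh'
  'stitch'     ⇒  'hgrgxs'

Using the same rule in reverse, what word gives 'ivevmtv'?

revenge

Each pair mirrors across the alphabet (t↔g, e↔v, n↔m): positions sum to 25. This is the alphabet-reversal cipher (Atbash): a becomes z, b becomes y, etc.
Reversing it on ivevmtv: i↔r, v↔e, e↔v, v↔e, m↔n, t↔g, v↔e.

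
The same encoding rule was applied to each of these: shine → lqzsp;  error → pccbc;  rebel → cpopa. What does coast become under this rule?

s(18)→l(11) and h(7)→q(16) fit y≡9x+5 (mod 26); the inverse of 9 mod 26 is 3. This is an affine cipher: with a=0,…,z=25, each position x becomes (9x+5) mod 26.
For coast: c(2)→9·2+5≡23=x; o(14)→9·14+5≡1=b; a(0)→9·0+5≡5=f; s(18)→9·18+5≡11=l; t(19)→9·19+5≡20=u (all mod 26).

xbflu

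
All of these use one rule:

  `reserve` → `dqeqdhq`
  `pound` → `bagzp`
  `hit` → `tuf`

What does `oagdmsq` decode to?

courage

Every letter moves 12 places later in the alphabet, wrapping around z→a.
Decoding oagdmsq: o−12=c, a−12=o, g−12=u, d−12=r, m−12=a, s−12=g, q−12=e.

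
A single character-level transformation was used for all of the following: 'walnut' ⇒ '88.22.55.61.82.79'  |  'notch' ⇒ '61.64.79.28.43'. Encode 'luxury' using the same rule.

55.82.91.82.73.94

w(#23)→88 and a(#1)→22: differences scale by 3, so n = 3·pos + 19. The formula is n = 3×(alphabet index, a=1) + 19.
Applying it to luxury: l=12→55, u=21→82, x=24→91, u=21→82, r=18→73, y=25→94.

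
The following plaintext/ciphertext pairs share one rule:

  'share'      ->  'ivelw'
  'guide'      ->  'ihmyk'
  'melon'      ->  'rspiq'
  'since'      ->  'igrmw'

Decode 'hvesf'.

The word is reversed, then every letter is shifted forward by 4.
Decoding hvesf: shift back: h−4=d, v−4=r, e−4=a, s−4=o, f−4=b → draob; then reverse → board.

board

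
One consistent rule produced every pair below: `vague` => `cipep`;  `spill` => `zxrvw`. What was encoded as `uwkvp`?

In vague: v→c is +7, a→i is +8, g→p is +9, u→e is +10 — the shift increases by 1 each position. Letter i (0-indexed) is shifted by i+7, so successive shifts are 7, 8, 9, ….
Reversing it on uwkvp: u−7=n, w−8=o, k−9=b, v−10=l, p−11=e.

noble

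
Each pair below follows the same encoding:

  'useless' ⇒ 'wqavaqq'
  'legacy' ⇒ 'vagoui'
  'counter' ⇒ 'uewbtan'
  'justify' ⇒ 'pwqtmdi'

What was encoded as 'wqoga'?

u(20)→w(22) and s(18)→q(16) fit y≡3x+14 (mod 26); the inverse of 3 mod 26 is 9. This is an affine cipher: with a=0,…,z=25, each position x becomes (3x+14) mod 26.
Undoing it on wqoga: w(22)→9·(22−14)≡20=u; q(16)→9·(16−14)≡18=s; o(14)→9·(14−14)≡0=a; g(6)→9·(6−14)≡6=g; a(0)→9·(0−14)≡4=e (all mod 26).

usage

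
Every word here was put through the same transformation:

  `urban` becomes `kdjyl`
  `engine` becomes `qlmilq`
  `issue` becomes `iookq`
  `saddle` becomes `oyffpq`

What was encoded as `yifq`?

This is an affine cipher: with a=0,…,z=25, each position x becomes (11x+24) mod 26.
Reversing it on yifq: y(24)→19·(24−24)≡0=a; i(8)→19·(8−24)≡8=i; f(5)→19·(5−24)≡3=d; q(16)→19·(16−24)≡4=e (all mod 26).

aide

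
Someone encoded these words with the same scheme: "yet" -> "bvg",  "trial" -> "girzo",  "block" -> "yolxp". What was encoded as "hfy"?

Each pair mirrors across the alphabet (y↔b, e↔v, t↔g): positions sum to 25. Each letter is replaced by its mirror in the alphabet: a↔z, b↔y, c↔x, and so on (the Atbash cipher).
Decoding hfy: h↔s, f↔u, y↔b.

sub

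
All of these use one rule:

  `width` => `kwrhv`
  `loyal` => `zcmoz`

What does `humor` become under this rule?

viacf

Compare letters: w→k is +14, i→w is +14, d→r is +14 — a constant shift. Each letter is shifted forward by 14 in the alphabet (a Caesar shift of +14).
Applying it to humor: h+14=v, u+14=i, m+14=a, o+14=c, r+14=f.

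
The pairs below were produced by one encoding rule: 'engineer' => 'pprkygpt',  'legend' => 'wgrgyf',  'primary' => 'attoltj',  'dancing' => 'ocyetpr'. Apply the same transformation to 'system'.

Shifts by position in engineer: pos 0: e→p (+11), pos 1: n→p (+2), pos 2: g→r (+11), pos 3: i→k (+2) — repeating every 2. The shifts repeat in a cycle of length 2: positions 0,1,… shift by +11, +2, then the pattern repeats.
For system: s+11=d, y+2=a, s+11=d, t+2=v, e+11=p, m+2=o.

dadvpo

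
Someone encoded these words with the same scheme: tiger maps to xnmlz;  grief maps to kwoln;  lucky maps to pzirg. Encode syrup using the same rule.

wdxbx

In tiger: t→x is +4, i→n is +5, g→m is +6, e→l is +7 — the shift increases by 1 each position. Letter i (0-indexed) is shifted by i+4, so successive shifts are 4, 5, 6, ….
For syrup: s+4=w, y+5=d, r+6=x, u+7=b, p+8=x.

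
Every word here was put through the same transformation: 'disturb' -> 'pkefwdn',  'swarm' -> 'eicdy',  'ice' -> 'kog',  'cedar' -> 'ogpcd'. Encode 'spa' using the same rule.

ebc

The shift depends on letter class: consonant d→p is +12, but vowel i→k is +2. Two shifts are in play — +2 for a/e/i/o/u, +12 for every other letter.
On spa: s(cons)+12=e, p(cons)+12=b, a(vowel)+2=c.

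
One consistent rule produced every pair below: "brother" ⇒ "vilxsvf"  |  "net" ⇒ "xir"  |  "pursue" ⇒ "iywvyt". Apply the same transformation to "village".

The output letters match the input read backwards, each shifted +4: brother reversed is rehtorb. The word is reversed, then every letter is shifted forward by 4.
Applying it to village: reverse → egalliv; then shift: e+4=i, g+4=k, a+4=e, l+4=p, l+4=p, i+4=m, v+4=z.

ikeppmz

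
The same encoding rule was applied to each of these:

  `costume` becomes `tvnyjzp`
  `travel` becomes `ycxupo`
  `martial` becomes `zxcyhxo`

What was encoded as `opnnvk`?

c(2)→t(19) and o(14)→v(21) fit y≡11x+23 (mod 26); the inverse of 11 mod 26 is 19. This is an affine cipher: with a=0,…,z=25, each position x becomes (11x+23) mod 26.
Reversing it on opnnvk: o(14)→19·(14−23)≡11=l; p(15)→19·(15−23)≡4=e; n(13)→19·(13−23)≡18=s; n(13)→19·(13−23)≡18=s; v(21)→19·(21−23)≡14=o; k(10)→19·(10−23)≡13=n (all mod 26).

lesson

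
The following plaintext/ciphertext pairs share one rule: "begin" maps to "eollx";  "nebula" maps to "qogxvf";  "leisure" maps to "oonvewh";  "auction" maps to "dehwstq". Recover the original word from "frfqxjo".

channel

It's a Vigenère-style cipher with numeric key [3,10,5]: position i shifts by key[i mod 3].
Reversing it on frfqxjo: f−3=c, r−10=h, f−5=a, q−3=n, x−10=n, j−5=e, o−3=l.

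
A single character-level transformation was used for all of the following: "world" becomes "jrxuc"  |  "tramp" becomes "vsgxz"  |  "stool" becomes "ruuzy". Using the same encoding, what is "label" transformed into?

The word is reversed, then every letter is shifted forward by 6.
For label: reverse → lebal; then shift: l+6=r, e+6=k, b+6=h, a+6=g, l+6=r.

rkhgr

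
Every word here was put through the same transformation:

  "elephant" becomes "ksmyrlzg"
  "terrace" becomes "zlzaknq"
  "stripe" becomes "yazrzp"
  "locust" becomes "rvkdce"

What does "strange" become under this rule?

In elephant: e→k is +6, l→s is +7, e→m is +8, p→y is +9 — the shift increases by 1 each position. Each letter shifts forward by (position + 6), i.e. 6, 7, 8, … — the shift grows by one for each successive letter.
Applying it to strange: s+6=y, t+7=a, r+8=z, a+9=j, n+10=x, g+11=r, e+12=q.

yazjxrq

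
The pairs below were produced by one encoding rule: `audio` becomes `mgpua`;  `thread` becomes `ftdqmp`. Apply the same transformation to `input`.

uzbgf

Every letter moves 12 places later in the alphabet, wrapping around z→a.
Applying it to input: i+12=u, n+12=z, p+12=b, u+12=g, t+12=f.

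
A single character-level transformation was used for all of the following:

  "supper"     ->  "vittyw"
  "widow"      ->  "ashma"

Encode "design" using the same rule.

The output letters match the input read backwards, each shifted +4: supper reversed is reppus. The word is reversed, then every letter is shifted forward by 4.
On design: reverse → ngised; then shift: n+4=r, g+4=k, i+4=m, s+4=w, e+4=i, d+4=h.

rkmwih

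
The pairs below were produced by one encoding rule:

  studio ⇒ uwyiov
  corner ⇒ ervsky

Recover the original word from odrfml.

In studio: s→u is +2, t→w is +3, u→y is +4, d→i is +5 — the shift increases by 1 each position. Each letter shifts forward by (position + 2), i.e. 2, 3, 4, … — the shift grows by one for each successive letter.
Reversing it on odrfml: o−2=m, d−3=a, r−4=n, f−5=a, m−6=g, l−7=e.

manage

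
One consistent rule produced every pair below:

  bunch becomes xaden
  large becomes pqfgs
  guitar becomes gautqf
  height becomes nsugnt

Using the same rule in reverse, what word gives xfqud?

brain

b(1)→x(23) and u(20)→a(0) fit y≡7x+16 (mod 26); the inverse of 7 mod 26 is 15. Treating letters as 0–25, the rule is x ↦ 7x + 16 (mod 26).
Undoing it on xfqud: x(23)→15·(23−16)≡1=b; f(5)→15·(5−16)≡17=r; q(16)→15·(16−16)≡0=a; u(20)→15·(20−16)≡8=i; d(3)→15·(3−16)≡13=n (all mod 26).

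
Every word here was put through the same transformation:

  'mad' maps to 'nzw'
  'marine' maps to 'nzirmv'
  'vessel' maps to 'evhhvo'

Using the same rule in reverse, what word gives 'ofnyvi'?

lumber

This is the alphabet-reversal cipher (Atbash): a becomes z, b becomes y, etc.
Undoing it on ofnyvi: o↔l, f↔u, n↔m, y↔b, v↔e, i↔r.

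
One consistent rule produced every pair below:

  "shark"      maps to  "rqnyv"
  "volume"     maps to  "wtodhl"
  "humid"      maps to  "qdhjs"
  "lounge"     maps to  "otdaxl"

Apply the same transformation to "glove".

s(18)→r(17) and h(7)→q(16) fit y≡19x+13 (mod 26); the inverse of 19 mod 26 is 11. This is an affine cipher: with a=0,…,z=25, each position x becomes (19x+13) mod 26.
On glove: g(6)→19·6+13≡23=x; l(11)→19·11+13≡14=o; o(14)→19·14+13≡19=t; v(21)→19·21+13≡22=w; e(4)→19·4+13≡11=l (all mod 26).

xotwl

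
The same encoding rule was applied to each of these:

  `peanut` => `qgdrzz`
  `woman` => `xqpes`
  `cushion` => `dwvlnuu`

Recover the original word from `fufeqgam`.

escalate

In peanut: p→q is +1, e→g is +2, a→d is +3, n→r is +4 — the shift increases by 1 each position. Letter i (0-indexed) is shifted by i+1, so successive shifts are 1, 2, 3, ….
Decoding fufeqgam: f−1=e, u−2=s, f−3=c, e−4=a, q−5=l, g−6=a, a−7=t, m−8=e.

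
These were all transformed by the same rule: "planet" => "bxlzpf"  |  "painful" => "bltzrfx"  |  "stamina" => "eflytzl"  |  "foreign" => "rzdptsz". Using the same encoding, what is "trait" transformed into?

The rule splits by letter class: vowels +11, consonants +12.
Applying it to trait: t(cons)+12=f, r(cons)+12=d, a(vowel)+11=l, i(vowel)+11=t, t(cons)+12=f.

fdltf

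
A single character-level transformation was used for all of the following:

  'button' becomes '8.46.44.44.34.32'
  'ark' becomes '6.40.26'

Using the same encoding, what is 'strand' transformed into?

42.44.40.6.32.12

b(#2)→8 and u(#21)→46: differences scale by 2, so n = 2·pos + 4. The formula is n = 2×(alphabet index, a=1) + 4.
Applying it to strand: s=19→42, t=20→44, r=18→40, a=1→6, n=14→32, d=4→12.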